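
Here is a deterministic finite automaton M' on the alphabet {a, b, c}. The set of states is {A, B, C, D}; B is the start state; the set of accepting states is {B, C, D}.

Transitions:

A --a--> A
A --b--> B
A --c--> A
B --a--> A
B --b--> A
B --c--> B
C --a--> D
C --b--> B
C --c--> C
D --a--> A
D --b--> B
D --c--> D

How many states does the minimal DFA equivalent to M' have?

States {C,D} cannot be reached from the start state, so discard them.
Start with accepting vs non-accepting: {B} | {A}.
Stable partition: {B} | {A} — 2 equivalence classes.

2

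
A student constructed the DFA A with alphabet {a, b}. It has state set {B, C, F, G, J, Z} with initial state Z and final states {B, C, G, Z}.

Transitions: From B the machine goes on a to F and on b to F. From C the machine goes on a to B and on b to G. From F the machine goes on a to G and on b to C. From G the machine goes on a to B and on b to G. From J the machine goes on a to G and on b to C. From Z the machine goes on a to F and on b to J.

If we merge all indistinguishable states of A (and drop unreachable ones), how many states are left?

All states are reachable from the start state.
Initial partition by acceptance: {B,C,G,Z} | {F,J}.
Split {B,C,G,Z} by δ(·,a) → {C,G} and {B,Z}.
No further refinement is possible. Final partition (3 blocks): {C,G} | {F,J} | {B,Z}.

3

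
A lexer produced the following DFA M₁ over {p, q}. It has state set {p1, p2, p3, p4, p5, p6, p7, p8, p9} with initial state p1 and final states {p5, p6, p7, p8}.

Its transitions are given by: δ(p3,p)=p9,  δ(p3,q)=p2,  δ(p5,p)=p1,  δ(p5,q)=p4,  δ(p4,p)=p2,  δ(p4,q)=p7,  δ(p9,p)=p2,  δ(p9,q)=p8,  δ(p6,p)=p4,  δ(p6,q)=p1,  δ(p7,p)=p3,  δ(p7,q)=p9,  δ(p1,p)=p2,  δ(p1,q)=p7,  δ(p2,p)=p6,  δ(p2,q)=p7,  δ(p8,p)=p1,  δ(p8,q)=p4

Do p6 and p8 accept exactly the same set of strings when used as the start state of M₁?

Yes

First remove the unreachable states {p5}; 8 states remain.
Start with accepting vs non-accepting: {p6,p7,p8} | {p1,p2,p3,p4,p9}.
Refine {p1,p2,p3,p4,p9} on symbol p: members go to different blocks, giving {p1,p3,p4,p9} and {p2}.
Split {p1,p3,p4,p9} by δ(·,p) → {p1,p4,p9} and {p3}.
Refine {p6,p7,p8} on symbol p: members go to different blocks, giving {p6,p8} and {p7}.
On input q, block {p1,p4,p9} splits into {p1,p4} and {p9}.
Stable partition: {p6,p8} | {p1,p4} | {p2} | {p3} | {p7} | {p9} — 6 equivalence classes.
p6 and p8 lie in the same block of the stable partition, so they are equivalent — no string distinguishes them.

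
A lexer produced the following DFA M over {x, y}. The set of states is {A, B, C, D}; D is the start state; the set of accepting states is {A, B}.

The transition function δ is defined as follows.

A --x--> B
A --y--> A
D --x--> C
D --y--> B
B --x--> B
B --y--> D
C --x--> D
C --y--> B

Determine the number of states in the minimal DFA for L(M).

Reachable states from the start: {B,C,D}. Unreachable: {A} — drop them.
P0 = {B} | {C,D}.
Stable partition: {B} | {C,D} — 2 equivalence classes.

2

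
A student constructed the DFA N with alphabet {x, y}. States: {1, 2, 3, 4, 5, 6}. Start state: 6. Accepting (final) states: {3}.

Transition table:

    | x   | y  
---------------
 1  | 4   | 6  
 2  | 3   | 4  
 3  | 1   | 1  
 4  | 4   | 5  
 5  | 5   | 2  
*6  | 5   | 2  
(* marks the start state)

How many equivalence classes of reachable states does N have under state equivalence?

Every state is reachable, so we keep all 6.
Start with accepting vs non-accepting: {3} | {1,2,4,5,6}.
On input x, block {1,2,4,5,6} splits into {1,4,5,6} and {2}.
Refine {1,4,5,6} on symbol y: members go to different blocks, giving {1,4} and {5,6}.
No further refinement is possible. Final partition (4 blocks): {3} | {1,4} | {2} | {5,6}.

4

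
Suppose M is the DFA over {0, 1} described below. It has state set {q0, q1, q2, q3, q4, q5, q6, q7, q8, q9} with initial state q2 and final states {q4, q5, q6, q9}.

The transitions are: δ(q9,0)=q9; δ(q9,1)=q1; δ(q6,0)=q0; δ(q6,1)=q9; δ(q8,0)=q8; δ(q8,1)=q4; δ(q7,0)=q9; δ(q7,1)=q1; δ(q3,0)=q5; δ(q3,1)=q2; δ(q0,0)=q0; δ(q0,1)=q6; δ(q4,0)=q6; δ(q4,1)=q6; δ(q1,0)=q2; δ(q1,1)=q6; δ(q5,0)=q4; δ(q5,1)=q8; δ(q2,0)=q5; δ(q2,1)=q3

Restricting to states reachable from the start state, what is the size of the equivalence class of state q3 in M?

First remove the unreachable states {q7}; 9 states remain.
Initial partition by acceptance: {q4,q5,q6,q9} | {q0,q1,q2,q3,q8}.
Split {q4,q5,q6,q9} by δ(·,0) → {q4,q5,q9} and {q6}.
On input 0, block {q4,q5,q9} splits into {q5,q9} and {q4}.
Split {q5,q9} by δ(·,0) → {q5} and {q9}.
Refine {q0,q1,q2,q3,q8} on symbol 0: members go to different blocks, giving {q0,q1,q8} and {q2,q3}.
Refine {q0,q1,q8} on symbol 0: members go to different blocks, giving {q0,q8} and {q1}.
Refine {q0,q8} on symbol 1: members go to different blocks, giving {q0} and {q8}.
No further refinement is possible. Final partition (8 blocks): {q5} | {q0} | {q6} | {q4} | {q9} | {q2,q3} | {q1} | {q8}.
The equivalence class containing q3 is {q2,q3}, of size 2.

2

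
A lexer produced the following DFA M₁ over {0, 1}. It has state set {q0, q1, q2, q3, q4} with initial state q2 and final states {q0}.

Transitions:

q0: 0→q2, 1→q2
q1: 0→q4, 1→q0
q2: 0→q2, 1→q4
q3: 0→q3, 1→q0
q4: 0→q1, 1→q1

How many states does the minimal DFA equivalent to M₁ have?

4

States {q3} cannot be reached from the start state, so discard them.
Start with accepting vs non-accepting: {q0} | {q1,q2,q4}.
On input 1, block {q1,q2,q4} splits into {q2,q4} and {q1}.
On input 0, block {q2,q4} splits into {q2} and {q4}.
Stable partition: {q0} | {q2} | {q1} | {q4} — 4 equivalence classes.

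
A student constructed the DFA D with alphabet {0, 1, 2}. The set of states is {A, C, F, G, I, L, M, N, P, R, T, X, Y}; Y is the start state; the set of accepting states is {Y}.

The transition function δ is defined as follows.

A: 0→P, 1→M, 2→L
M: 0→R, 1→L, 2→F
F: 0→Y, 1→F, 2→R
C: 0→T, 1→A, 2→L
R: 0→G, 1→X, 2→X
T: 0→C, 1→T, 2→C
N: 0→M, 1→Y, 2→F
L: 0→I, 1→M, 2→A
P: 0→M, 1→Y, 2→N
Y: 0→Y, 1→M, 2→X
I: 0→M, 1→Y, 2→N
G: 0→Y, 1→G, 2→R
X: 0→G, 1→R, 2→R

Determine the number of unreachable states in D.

2

No path from Y leads to C, T; the other 11 states are all reachable.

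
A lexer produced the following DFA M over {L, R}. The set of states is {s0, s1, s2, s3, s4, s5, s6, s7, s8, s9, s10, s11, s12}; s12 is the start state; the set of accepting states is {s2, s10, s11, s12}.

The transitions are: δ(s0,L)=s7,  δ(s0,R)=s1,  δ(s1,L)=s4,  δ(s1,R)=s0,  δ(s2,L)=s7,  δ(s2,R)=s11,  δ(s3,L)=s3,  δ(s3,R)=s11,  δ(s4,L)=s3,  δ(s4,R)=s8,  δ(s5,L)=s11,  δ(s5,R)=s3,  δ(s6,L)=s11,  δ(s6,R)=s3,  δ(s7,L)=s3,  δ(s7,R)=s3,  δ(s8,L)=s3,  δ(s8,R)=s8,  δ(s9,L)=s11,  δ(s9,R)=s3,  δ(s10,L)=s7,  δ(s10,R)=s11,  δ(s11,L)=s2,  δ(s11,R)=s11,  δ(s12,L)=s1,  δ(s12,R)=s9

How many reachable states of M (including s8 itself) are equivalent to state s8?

States {s5,s6,s10} cannot be reached from the start state, so discard them.
Initial partition by acceptance: {s2,s11,s12} | {s0,s1,s3,s4,s7,s8,s9}.
On input L, block {s2,s11,s12} splits into {s2,s12} and {s11}.
On input R, block {s2,s12} splits into {s2} and {s12}.
Refine {s0,s1,s3,s4,s7,s8,s9} on symbol L: members go to different blocks, giving {s0,s1,s3,s4,s7,s8} and {s9}.
Split {s0,s1,s3,s4,s7,s8} by δ(·,R) → {s0,s1,s4,s7,s8} and {s3}.
Split {s0,s1,s4,s7,s8} by δ(·,L) → {s4,s7,s8} and {s0,s1}.
Split {s4,s7,s8} by δ(·,R) → {s4,s8} and {s7}.
On input L, block {s0,s1} splits into {s0} and {s1}.
The partition is now stable with 9 blocks: {s2} | {s4,s8} | {s11} | {s12} | {s9} | {s3} | {s0} | {s7} | {s1}.
The equivalence class containing s8 is {s4,s8}, of size 2.

2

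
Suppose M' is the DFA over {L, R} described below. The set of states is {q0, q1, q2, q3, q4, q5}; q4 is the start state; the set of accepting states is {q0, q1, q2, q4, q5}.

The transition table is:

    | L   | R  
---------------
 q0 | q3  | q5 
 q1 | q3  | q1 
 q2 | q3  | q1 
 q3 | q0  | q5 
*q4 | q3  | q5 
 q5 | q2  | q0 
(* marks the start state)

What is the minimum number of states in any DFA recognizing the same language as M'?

Initial partition by acceptance: {q0,q1,q2,q4,q5} | {q3}.
On input L, block {q0,q1,q2,q4,q5} splits into {q0,q1,q2,q4} and {q5}.
Split {q0,q1,q2,q4} by δ(·,R) → {q0,q4} and {q1,q2}.
The partition is now stable with 4 blocks: {q0,q4} | {q3} | {q5} | {q1,q2}.

4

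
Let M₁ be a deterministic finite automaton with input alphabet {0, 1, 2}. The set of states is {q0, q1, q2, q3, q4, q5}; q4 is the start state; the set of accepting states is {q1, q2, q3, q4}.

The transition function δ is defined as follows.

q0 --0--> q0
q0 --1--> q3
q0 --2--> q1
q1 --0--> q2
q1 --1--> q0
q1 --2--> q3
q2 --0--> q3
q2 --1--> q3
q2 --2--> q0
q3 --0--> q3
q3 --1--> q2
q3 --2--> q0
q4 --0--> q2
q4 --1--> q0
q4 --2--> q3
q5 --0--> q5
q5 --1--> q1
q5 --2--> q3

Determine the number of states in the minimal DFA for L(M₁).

3

States {q5} cannot be reached from the start state, so discard them.
Initial partition by acceptance: {q1,q2,q3,q4} | {q0}.
Split {q1,q2,q3,q4} by δ(·,1) → {q1,q4} and {q2,q3}.
Stable partition: {q1,q4} | {q0} | {q2,q3} — 3 equivalence classes.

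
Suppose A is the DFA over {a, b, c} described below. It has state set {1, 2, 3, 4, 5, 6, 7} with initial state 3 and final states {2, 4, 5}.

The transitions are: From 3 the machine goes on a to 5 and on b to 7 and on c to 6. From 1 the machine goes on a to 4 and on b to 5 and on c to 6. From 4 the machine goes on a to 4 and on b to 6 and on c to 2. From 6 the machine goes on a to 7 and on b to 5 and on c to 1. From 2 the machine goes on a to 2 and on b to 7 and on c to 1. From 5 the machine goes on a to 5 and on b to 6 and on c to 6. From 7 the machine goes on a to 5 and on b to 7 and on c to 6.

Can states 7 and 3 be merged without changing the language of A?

All states are reachable from the start state.
Initial partition by acceptance: {2,4,5} | {1,3,6,7}.
On input c, block {2,4,5} splits into {2,5} and {4}.
Split {1,3,6,7} by δ(·,a) → {3,7} and {1} and {6}.
Refine {2,5} on symbol b: members go to different blocks, giving {2} and {5}.
Stable partition: {2} | {3,7} | {4} | {1} | {6} | {5} — 6 equivalence classes.
7 and 3 lie in the same block of the stable partition, so they are equivalent — no string distinguishes them.

Yes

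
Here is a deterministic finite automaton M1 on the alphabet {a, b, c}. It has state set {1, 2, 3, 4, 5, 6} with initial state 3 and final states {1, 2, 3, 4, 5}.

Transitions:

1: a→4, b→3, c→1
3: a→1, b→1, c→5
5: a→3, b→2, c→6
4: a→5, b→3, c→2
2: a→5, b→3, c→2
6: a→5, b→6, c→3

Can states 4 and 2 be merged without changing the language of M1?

Yes

Every state is reachable, so we keep all 6.
P0 = {1,2,3,4,5} | {6}.
Refine {1,2,3,4,5} on symbol c: members go to different blocks, giving {1,2,3,4} and {5}.
On input a, block {1,2,3,4} splits into {1,3} and {2,4}.
Split {1,3} by δ(·,a) → {1} and {3}.
The partition is now stable with 5 blocks: {1} | {6} | {5} | {2,4} | {3}.
4 and 2 lie in the same block of the stable partition, so they are equivalent — no string distinguishes them.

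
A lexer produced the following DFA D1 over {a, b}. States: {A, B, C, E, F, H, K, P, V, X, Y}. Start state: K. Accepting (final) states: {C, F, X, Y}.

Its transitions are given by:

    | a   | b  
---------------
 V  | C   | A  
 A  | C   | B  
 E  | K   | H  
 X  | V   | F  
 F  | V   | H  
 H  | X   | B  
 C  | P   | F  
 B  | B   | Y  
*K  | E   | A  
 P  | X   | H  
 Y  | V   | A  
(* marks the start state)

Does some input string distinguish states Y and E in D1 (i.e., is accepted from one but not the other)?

Yes

Start with accepting vs non-accepting: {C,F,X,Y} | {A,B,E,H,K,P,V}.
Split {C,F,X,Y} by δ(·,b) → {F,Y} and {C,X}.
Refine {A,B,E,H,K,P,V} on symbol a: members go to different blocks, giving {A,H,P,V} and {B,E,K}.
On input b, block {A,H,P,V} splits into {A,H} and {P,V}.
Refine {B,E,K} on symbol b: members go to different blocks, giving {E,K} and {B}.
The partition is now stable with 6 blocks: {F,Y} | {A,H} | {C,X} | {E,K} | {P,V} | {B}.
Y and E end up in different blocks, so they are distinguishable. For instance, the string 'ε' is accepted from only Y.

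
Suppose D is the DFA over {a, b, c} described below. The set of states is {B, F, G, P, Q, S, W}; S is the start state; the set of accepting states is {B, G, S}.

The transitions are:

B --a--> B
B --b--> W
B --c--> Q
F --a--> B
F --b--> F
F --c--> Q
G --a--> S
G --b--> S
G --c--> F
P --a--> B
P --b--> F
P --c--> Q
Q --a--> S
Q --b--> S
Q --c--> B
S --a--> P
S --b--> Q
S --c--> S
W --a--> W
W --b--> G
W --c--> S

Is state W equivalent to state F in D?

No

Initial partition by acceptance: {B,G,S} | {F,P,Q,W}.
Split {B,G,S} by δ(·,a) → {B,G} and {S}.
Refine {B,G} on symbol a: members go to different blocks, giving {B} and {G}.
On input a, block {F,P,Q,W} splits into {F,P} and {W} and {Q}.
No further refinement is possible. Final partition (6 blocks): {B} | {F,P} | {S} | {G} | {W} | {Q}.
W and F end up in different blocks, so they are distinguishable. For instance, the string 'a' is accepted from only F.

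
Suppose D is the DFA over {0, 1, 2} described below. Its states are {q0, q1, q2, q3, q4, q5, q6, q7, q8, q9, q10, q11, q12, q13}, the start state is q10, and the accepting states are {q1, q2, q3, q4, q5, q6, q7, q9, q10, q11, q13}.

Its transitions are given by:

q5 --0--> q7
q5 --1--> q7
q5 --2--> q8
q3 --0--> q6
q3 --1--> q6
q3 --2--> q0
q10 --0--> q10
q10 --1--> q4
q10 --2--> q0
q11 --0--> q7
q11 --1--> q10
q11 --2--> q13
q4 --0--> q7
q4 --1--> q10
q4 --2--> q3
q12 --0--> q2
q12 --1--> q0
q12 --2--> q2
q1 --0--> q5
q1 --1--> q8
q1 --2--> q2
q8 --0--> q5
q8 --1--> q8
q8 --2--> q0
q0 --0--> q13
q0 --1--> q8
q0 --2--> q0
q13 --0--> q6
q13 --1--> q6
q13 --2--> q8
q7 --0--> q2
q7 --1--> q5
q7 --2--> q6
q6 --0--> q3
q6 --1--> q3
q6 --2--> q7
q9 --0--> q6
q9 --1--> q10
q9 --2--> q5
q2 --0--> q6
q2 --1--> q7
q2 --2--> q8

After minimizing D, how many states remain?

5

States {q1,q9,q11,q12} cannot be reached from the start state, so discard them.
Initial partition by acceptance: {q2,q3,q4,q5,q6,q7,q10,q13} | {q0,q8}.
Split {q2,q3,q4,q5,q6,q7,q10,q13} by δ(·,2) → {q2,q3,q5,q10,q13} and {q4,q6,q7}.
Refine {q2,q3,q5,q10,q13} on symbol 0: members go to different blocks, giving {q2,q3,q5,q13} and {q10}.
Refine {q4,q6,q7} on symbol 0: members go to different blocks, giving {q6,q7} and {q4}.
The partition is now stable with 5 blocks: {q2,q3,q5,q13} | {q0,q8} | {q6,q7} | {q10} | {q4}.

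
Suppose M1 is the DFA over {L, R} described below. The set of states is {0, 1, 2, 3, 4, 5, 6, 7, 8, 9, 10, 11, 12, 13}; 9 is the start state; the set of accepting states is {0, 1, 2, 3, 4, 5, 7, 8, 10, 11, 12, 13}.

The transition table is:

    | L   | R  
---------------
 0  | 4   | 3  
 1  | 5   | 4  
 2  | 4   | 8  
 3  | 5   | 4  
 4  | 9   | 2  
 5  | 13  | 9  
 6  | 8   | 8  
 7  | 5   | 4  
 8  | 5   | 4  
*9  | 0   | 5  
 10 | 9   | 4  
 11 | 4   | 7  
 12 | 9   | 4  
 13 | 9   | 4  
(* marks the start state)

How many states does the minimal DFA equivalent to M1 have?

First remove the unreachable states {1,6,7,10,11,12}; 8 states remain.
Initial partition by acceptance: {0,2,3,4,5,8,13} | {9}.
On input L, block {0,2,3,4,5,8,13} splits into {0,2,3,5,8} and {4,13}.
Split {0,2,3,5,8} by δ(·,L) → {0,2,5} and {3,8}.
On input R, block {0,2,5} splits into {0,2} and {5}.
Refine {4,13} on symbol R: members go to different blocks, giving {4} and {13}.
Stable partition: {0,2} | {9} | {4} | {3,8} | {5} | {13} — 6 equivalence classes.

6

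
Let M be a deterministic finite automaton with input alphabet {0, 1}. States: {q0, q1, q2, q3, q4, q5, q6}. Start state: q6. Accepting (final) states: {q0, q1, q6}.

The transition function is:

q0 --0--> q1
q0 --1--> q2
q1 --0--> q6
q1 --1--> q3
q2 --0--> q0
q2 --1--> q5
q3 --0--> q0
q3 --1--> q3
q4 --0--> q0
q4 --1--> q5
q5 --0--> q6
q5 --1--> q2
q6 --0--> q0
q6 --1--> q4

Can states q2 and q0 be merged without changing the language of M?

No

All states are reachable from the start state.
Initial partition by acceptance: {q0,q1,q6} | {q2,q3,q4,q5}.
No further refinement is possible. Final partition (2 blocks): {q0,q1,q6} | {q2,q3,q4,q5}.
q2 and q0 end up in different blocks, so they are distinguishable. For instance, the string 'ε' is accepted from only q0.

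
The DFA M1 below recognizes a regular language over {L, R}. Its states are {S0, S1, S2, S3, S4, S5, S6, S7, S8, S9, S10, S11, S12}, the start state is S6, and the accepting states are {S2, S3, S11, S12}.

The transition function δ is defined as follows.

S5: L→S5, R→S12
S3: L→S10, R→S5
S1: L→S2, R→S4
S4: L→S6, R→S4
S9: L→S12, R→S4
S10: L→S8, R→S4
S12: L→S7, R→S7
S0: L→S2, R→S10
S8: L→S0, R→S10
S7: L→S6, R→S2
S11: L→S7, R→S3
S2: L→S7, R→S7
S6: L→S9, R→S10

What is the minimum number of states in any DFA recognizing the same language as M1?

5

States {S1,S3,S5,S11} cannot be reached from the start state, so discard them.
P0 = {S2,S12} | {S0,S4,S6,S7,S8,S9,S10}.
Split {S0,S4,S6,S7,S8,S9,S10} by δ(·,L) → {S4,S6,S7,S8,S10} and {S0,S9}.
On input L, block {S4,S6,S7,S8,S10} splits into {S4,S7,S10} and {S6,S8}.
Refine {S4,S7,S10} on symbol R: members go to different blocks, giving {S4,S10} and {S7}.
Stable partition: {S2,S12} | {S4,S10} | {S0,S9} | {S6,S8} | {S7} — 5 equivalence classes.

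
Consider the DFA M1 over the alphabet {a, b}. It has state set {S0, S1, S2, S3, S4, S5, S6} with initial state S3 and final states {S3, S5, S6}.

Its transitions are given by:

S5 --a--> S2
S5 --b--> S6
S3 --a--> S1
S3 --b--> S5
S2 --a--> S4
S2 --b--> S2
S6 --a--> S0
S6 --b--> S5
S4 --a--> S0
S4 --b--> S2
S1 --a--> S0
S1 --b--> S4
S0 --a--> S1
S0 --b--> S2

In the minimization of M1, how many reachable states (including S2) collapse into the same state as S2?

4

Every state is reachable, so we keep all 7.
Start with accepting vs non-accepting: {S3,S5,S6} | {S0,S1,S2,S4}.
No further refinement is possible. Final partition (2 blocks): {S3,S5,S6} | {S0,S1,S2,S4}.
State S2 belongs to the block {S0,S1,S2,S4}, which has 4 states.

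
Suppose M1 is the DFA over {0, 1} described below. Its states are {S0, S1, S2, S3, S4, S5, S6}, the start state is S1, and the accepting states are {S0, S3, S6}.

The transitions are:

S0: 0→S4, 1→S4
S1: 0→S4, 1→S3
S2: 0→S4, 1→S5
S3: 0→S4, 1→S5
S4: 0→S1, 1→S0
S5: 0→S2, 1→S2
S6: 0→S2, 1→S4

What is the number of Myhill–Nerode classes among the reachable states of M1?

6

First remove the unreachable states {S6}; 6 states remain.
Initial partition by acceptance: {S0,S3} | {S1,S2,S4,S5}.
Refine {S1,S2,S4,S5} on symbol 1: members go to different blocks, giving {S1,S4} and {S2,S5}.
Refine {S0,S3} on symbol 1: members go to different blocks, giving {S0} and {S3}.
Refine {S1,S4} on symbol 1: members go to different blocks, giving {S1} and {S4}.
On input 0, block {S2,S5} splits into {S2} and {S5}.
No further refinement is possible. Final partition (6 blocks): {S0} | {S1} | {S2} | {S3} | {S4} | {S5}.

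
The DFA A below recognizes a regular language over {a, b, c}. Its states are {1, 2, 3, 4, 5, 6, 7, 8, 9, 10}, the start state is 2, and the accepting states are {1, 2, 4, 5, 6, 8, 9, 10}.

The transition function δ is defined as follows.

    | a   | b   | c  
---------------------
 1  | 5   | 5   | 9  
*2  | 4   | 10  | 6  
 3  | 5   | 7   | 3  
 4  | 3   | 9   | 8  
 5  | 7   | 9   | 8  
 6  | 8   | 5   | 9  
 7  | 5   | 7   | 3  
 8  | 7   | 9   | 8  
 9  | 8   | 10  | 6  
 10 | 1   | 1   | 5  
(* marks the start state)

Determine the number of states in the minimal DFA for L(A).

All states are reachable from the start state.
Initial partition by acceptance: {1,2,4,5,6,8,9,10} | {3,7}.
On input a, block {1,2,4,5,6,8,9,10} splits into {1,2,6,9,10} and {4,5,8}.
On input a, block {1,2,6,9,10} splits into {1,2,6,9} and {10}.
On input b, block {1,2,6,9} splits into {1,6} and {2,9}.
Stable partition: {1,6} | {3,7} | {4,5,8} | {10} | {2,9} — 5 equivalence classes.

5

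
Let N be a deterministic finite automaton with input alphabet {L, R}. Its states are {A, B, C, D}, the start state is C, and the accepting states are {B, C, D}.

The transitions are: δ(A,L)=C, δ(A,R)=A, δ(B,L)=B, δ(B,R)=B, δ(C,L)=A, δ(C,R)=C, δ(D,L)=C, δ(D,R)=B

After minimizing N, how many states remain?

2

First remove the unreachable states {B,D}; 2 states remain.
Start with accepting vs non-accepting: {C} | {A}.
No further refinement is possible. Final partition (2 blocks): {C} | {A}.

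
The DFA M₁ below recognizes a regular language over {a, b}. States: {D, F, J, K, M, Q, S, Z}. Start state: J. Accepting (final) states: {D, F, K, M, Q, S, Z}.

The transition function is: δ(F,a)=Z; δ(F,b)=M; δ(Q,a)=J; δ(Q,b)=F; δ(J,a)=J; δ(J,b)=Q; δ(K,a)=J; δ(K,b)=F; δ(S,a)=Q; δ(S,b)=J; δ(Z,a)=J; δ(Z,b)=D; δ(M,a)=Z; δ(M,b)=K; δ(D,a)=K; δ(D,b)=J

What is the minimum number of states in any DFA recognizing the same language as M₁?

6

First remove the unreachable states {S}; 7 states remain.
Start with accepting vs non-accepting: {D,F,K,M,Q,Z} | {J}.
On input a, block {D,F,K,M,Q,Z} splits into {D,F,M} and {K,Q,Z}.
Split {D,F,M} by δ(·,b) → {M} and {D} and {F}.
On input b, block {K,Q,Z} splits into {K,Q} and {Z}.
No further refinement is possible. Final partition (6 blocks): {M} | {J} | {K,Q} | {D} | {F} | {Z}.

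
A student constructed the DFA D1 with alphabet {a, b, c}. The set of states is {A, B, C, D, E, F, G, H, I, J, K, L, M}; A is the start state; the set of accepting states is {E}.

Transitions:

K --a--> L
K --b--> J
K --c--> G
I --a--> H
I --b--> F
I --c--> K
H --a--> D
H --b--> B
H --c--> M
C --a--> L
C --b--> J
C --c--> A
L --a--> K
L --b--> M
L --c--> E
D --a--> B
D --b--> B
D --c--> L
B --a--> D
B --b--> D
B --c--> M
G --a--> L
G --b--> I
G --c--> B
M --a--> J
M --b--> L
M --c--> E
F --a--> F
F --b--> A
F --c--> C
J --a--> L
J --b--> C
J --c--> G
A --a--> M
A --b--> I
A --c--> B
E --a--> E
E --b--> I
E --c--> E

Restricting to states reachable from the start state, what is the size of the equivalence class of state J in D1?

3

Every state is reachable, so we keep all 13.
Start with accepting vs non-accepting: {E} | {A,B,C,D,F,G,H,I,J,K,L,M}.
On input c, block {A,B,C,D,F,G,H,I,J,K,L,M} splits into {A,B,C,D,F,G,H,I,J,K} and {L,M}.
On input a, block {A,B,C,D,F,G,H,I,J,K} splits into {A,C,G,J,K} and {B,D,F,H,I}.
Split {A,C,G,J,K} by δ(·,b) → {C,J,K} and {A,G}.
On input b, block {B,D,F,H,I} splits into {B,D,H,I} and {F}.
Refine {B,D,H,I} on symbol b: members go to different blocks, giving {B,D,H} and {I}.
The partition is now stable with 7 blocks: {E} | {C,J,K} | {L,M} | {B,D,H} | {A,G} | {F} | {I}.
State J belongs to the block {C,J,K}, which has 3 states.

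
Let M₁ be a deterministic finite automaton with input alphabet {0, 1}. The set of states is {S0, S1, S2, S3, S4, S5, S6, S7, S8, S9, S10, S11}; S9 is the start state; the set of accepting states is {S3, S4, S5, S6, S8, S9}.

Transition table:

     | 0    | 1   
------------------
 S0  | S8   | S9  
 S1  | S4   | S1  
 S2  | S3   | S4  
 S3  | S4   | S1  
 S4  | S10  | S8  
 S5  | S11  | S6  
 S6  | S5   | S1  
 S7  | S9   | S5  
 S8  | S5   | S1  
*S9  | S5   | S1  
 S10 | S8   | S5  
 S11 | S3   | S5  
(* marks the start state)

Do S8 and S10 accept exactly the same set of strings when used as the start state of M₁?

First remove the unreachable states {S0,S2,S7}; 9 states remain.
Start with accepting vs non-accepting: {S3,S4,S5,S6,S8,S9} | {S1,S10,S11}.
Refine {S3,S4,S5,S6,S8,S9} on symbol 0: members go to different blocks, giving {S3,S6,S8,S9} and {S4,S5}.
Refine {S1,S10,S11} on symbol 0: members go to different blocks, giving {S10,S11} and {S1}.
The partition is now stable with 4 blocks: {S3,S6,S8,S9} | {S10,S11} | {S4,S5} | {S1}.
S8 and S10 end up in different blocks, so they are distinguishable. For instance, the string 'ε' is accepted from only S8.

No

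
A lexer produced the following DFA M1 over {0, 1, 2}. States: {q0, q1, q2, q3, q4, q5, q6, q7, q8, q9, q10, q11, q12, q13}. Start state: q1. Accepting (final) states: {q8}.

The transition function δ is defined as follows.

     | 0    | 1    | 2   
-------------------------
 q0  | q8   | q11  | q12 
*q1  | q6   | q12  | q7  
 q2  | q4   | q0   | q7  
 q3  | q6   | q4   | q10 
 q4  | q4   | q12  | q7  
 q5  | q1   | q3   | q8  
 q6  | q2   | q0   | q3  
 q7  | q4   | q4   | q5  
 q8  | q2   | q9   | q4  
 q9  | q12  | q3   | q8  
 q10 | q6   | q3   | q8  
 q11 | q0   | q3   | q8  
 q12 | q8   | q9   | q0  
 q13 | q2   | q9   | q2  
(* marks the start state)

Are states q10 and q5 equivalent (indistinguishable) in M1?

First remove the unreachable states {q13}; 13 states remain.
Initial partition by acceptance: {q8} | {q0,q1,q2,q3,q4,q5,q6,q7,q9,q10,q11,q12}.
Refine {q0,q1,q2,q3,q4,q5,q6,q7,q9,q10,q11,q12} on symbol 0: members go to different blocks, giving {q1,q2,q3,q4,q5,q6,q7,q9,q10,q11} and {q0,q12}.
On input 0, block {q1,q2,q3,q4,q5,q6,q7,q9,q10,q11} splits into {q1,q2,q3,q4,q5,q6,q7,q10} and {q9,q11}.
Split {q1,q2,q3,q4,q5,q6,q7,q10} by δ(·,1) → {q1,q2,q4,q6} and {q3,q5,q7,q10}.
Split {q3,q5,q7,q10} by δ(·,1) → {q3,q7} and {q5,q10}.
Stable partition: {q8} | {q1,q2,q4,q6} | {q0,q12} | {q9,q11} | {q3,q7} | {q5,q10} — 6 equivalence classes.
q10 and q5 lie in the same block of the stable partition, so they are equivalent — no string distinguishes them.

Yes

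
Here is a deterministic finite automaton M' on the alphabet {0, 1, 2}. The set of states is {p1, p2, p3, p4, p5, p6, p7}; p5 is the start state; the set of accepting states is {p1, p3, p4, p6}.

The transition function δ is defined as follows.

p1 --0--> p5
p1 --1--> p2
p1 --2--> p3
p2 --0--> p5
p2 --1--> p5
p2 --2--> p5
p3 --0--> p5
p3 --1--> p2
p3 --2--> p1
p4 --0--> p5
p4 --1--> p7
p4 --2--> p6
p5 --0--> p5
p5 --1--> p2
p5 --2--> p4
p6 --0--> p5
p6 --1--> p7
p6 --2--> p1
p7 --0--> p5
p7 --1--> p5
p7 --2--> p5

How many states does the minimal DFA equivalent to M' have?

Every state is reachable, so we keep all 7.
Start with accepting vs non-accepting: {p1,p3,p4,p6} | {p2,p5,p7}.
Split {p2,p5,p7} by δ(·,2) → {p2,p7} and {p5}.
The partition is now stable with 3 blocks: {p1,p3,p4,p6} | {p2,p7} | {p5}.

3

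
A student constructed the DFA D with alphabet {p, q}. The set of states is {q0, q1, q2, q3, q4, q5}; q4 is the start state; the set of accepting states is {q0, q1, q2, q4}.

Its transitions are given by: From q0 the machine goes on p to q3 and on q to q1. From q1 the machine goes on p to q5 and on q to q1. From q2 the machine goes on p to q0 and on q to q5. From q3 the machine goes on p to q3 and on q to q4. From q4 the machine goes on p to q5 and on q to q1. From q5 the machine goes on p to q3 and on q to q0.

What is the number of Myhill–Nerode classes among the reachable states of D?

2

Reachable states from the start: {q0,q1,q3,q4,q5}. Unreachable: {q2} — drop them.
Initial partition by acceptance: {q0,q1,q4} | {q3,q5}.
Stable partition: {q0,q1,q4} | {q3,q5} — 2 equivalence classes.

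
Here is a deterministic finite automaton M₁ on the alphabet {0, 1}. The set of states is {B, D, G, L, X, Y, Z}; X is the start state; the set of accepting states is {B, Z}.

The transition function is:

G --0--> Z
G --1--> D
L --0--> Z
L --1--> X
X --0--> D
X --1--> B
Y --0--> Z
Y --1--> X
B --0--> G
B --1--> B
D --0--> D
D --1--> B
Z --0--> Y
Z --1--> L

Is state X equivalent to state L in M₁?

Every state is reachable, so we keep all 7.
P0 = {B,Z} | {D,G,L,X,Y}.
On input 1, block {B,Z} splits into {Z} and {B}.
Refine {D,G,L,X,Y} on symbol 0: members go to different blocks, giving {G,L,Y} and {D,X}.
No further refinement is possible. Final partition (4 blocks): {Z} | {G,L,Y} | {B} | {D,X}.
X and L end up in different blocks, so they are distinguishable. For instance, the string '0' is accepted from only L.

No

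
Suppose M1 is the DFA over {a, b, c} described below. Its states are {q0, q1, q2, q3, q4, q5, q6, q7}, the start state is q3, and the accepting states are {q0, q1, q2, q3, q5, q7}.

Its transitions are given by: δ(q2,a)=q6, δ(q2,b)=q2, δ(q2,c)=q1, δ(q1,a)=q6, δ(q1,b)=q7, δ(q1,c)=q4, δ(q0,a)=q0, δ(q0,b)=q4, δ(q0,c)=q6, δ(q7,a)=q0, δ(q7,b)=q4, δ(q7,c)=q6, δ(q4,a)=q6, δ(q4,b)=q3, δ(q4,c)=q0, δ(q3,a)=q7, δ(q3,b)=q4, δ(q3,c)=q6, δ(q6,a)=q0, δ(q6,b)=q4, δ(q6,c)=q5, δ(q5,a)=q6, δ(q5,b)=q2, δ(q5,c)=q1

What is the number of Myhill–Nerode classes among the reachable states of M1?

5

All states are reachable from the start state.
P0 = {q0,q1,q2,q3,q5,q7} | {q4,q6}.
On input a, block {q0,q1,q2,q3,q5,q7} splits into {q0,q3,q7} and {q1,q2,q5}.
Split {q4,q6} by δ(·,a) → {q4} and {q6}.
On input b, block {q1,q2,q5} splits into {q2,q5} and {q1}.
Stable partition: {q0,q3,q7} | {q4} | {q2,q5} | {q6} | {q1} — 5 equivalence classes.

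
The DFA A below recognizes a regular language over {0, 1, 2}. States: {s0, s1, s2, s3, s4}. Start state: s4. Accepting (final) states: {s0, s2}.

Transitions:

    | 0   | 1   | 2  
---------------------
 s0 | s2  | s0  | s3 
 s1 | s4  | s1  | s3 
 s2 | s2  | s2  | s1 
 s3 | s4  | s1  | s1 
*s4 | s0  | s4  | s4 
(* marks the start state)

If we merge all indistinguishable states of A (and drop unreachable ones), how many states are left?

P0 = {s0,s2} | {s1,s3,s4}.
Refine {s1,s3,s4} on symbol 0: members go to different blocks, giving {s1,s3} and {s4}.
The partition is now stable with 3 blocks: {s0,s2} | {s1,s3} | {s4}.

3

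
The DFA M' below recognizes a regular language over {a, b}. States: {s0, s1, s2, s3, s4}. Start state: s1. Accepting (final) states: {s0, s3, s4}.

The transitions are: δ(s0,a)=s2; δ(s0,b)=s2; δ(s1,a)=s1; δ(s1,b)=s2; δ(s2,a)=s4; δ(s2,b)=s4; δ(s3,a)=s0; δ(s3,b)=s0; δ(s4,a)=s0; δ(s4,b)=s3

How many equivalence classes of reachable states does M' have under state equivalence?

Every state is reachable, so we keep all 5.
Start with accepting vs non-accepting: {s0,s3,s4} | {s1,s2}.
On input a, block {s0,s3,s4} splits into {s3,s4} and {s0}.
Split {s3,s4} by δ(·,b) → {s3} and {s4}.
On input a, block {s1,s2} splits into {s1} and {s2}.
The partition is now stable with 5 blocks: {s3} | {s1} | {s0} | {s4} | {s2}.

5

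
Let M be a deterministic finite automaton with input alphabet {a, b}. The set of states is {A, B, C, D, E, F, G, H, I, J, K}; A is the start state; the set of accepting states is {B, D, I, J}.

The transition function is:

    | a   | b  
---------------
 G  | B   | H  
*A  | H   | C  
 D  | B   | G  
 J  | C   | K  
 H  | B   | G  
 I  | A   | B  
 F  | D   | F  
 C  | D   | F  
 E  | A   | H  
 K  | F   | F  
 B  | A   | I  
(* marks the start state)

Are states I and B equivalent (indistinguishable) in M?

States {E,J,K} cannot be reached from the start state, so discard them.
Initial partition by acceptance: {B,D,I} | {A,C,F,G,H}.
Split {B,D,I} by δ(·,a) → {B,I} and {D}.
Refine {A,C,F,G,H} on symbol a: members go to different blocks, giving {C,F} and {G,H} and {A}.
Stable partition: {B,I} | {C,F} | {D} | {G,H} | {A} — 5 equivalence classes.
I and B lie in the same block of the stable partition, so they are equivalent — no string distinguishes them.

Yes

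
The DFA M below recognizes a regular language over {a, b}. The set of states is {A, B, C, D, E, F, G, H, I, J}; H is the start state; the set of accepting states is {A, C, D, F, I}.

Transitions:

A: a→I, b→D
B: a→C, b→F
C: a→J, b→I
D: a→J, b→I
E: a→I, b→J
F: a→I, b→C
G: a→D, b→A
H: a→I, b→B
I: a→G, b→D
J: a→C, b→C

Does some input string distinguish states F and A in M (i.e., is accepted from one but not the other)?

No

States {E} cannot be reached from the start state, so discard them.
Start with accepting vs non-accepting: {A,C,D,F,I} | {B,G,H,J}.
On input a, block {A,C,D,F,I} splits into {C,D,I} and {A,F}.
On input b, block {B,G,H,J} splits into {B,G} and {H} and {J}.
On input a, block {C,D,I} splits into {C,D} and {I}.
Stable partition: {C,D} | {B,G} | {A,F} | {H} | {J} | {I} — 6 equivalence classes.
F and A lie in the same block of the stable partition, so they are equivalent — no string distinguishes them.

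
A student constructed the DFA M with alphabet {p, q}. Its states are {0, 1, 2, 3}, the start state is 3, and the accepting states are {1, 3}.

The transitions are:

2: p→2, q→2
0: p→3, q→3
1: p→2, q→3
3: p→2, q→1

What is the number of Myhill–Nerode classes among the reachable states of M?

2

States {0} cannot be reached from the start state, so discard them.
Start with accepting vs non-accepting: {1,3} | {2}.
No further refinement is possible. Final partition (2 blocks): {1,3} | {2}.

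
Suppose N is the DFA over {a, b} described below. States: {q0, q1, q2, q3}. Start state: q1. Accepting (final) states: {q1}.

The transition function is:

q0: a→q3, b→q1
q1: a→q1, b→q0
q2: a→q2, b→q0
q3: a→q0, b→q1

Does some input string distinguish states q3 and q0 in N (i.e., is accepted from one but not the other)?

No

Reachable states from the start: {q0,q1,q3}. Unreachable: {q2} — drop them.
Initial partition by acceptance: {q1} | {q0,q3}.
Stable partition: {q1} | {q0,q3} — 2 equivalence classes.
q3 and q0 lie in the same block of the stable partition, so they are equivalent — no string distinguishes them.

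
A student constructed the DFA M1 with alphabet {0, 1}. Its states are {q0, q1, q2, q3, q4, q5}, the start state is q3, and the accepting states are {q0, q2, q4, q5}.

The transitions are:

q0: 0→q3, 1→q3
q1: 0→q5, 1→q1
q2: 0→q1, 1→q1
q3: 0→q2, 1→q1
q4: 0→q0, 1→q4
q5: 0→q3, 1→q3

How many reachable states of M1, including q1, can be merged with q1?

2

States {q0,q4} cannot be reached from the start state, so discard them.
P0 = {q2,q5} | {q1,q3}.
Stable partition: {q2,q5} | {q1,q3} — 2 equivalence classes.
State q1 belongs to the block {q1,q3}, which has 2 states.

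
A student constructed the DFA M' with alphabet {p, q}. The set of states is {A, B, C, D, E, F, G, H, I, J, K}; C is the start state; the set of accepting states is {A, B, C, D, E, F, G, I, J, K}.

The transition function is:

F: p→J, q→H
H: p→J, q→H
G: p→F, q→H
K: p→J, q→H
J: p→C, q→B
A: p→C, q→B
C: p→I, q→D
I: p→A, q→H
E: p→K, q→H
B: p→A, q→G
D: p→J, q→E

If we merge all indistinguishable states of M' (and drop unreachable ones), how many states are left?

6

All states are reachable from the start state.
Start with accepting vs non-accepting: {A,B,C,D,E,F,G,I,J,K} | {H}.
On input q, block {A,B,C,D,E,F,G,I,J,K} splits into {A,B,C,D,J} and {E,F,G,I,K}.
Refine {A,B,C,D,J} on symbol p: members go to different blocks, giving {A,B,D,J} and {C}.
Split {A,B,D,J} by δ(·,p) → {A,J} and {B,D}.
On input p, block {E,F,G,I,K} splits into {F,I,K} and {E,G}.
The partition is now stable with 6 blocks: {A,J} | {H} | {F,I,K} | {C} | {B,D} | {E,G}.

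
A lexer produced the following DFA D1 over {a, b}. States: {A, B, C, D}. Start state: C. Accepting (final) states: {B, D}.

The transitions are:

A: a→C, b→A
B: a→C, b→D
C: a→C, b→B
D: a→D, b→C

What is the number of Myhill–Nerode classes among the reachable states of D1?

3

States {A} cannot be reached from the start state, so discard them.
Start with accepting vs non-accepting: {B,D} | {C}.
Split {B,D} by δ(·,a) → {B} and {D}.
The partition is now stable with 3 blocks: {B} | {C} | {D}.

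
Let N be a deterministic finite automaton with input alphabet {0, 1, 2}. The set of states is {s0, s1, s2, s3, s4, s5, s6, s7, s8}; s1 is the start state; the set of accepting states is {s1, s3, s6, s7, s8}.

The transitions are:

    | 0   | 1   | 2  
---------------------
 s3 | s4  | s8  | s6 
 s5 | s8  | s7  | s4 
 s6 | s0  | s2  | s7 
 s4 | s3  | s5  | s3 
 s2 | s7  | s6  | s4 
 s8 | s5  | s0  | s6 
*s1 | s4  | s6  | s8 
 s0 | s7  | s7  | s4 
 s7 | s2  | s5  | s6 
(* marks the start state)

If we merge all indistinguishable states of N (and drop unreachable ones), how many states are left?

Initial partition by acceptance: {s1,s3,s6,s7,s8} | {s0,s2,s4,s5}.
Refine {s1,s3,s6,s7,s8} on symbol 1: members go to different blocks, giving {s6,s7,s8} and {s1,s3}.
On input 0, block {s0,s2,s4,s5} splits into {s0,s2,s5} and {s4}.
Stable partition: {s6,s7,s8} | {s0,s2,s5} | {s1,s3} | {s4} — 4 equivalence classes.

4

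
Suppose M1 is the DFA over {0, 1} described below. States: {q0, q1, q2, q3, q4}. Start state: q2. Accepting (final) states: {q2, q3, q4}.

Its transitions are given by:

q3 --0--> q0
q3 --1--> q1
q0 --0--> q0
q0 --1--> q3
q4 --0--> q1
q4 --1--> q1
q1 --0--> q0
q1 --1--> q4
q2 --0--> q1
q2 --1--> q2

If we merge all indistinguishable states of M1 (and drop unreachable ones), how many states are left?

3

P0 = {q2,q3,q4} | {q0,q1}.
Split {q2,q3,q4} by δ(·,1) → {q3,q4} and {q2}.
No further refinement is possible. Final partition (3 blocks): {q3,q4} | {q0,q1} | {q2}.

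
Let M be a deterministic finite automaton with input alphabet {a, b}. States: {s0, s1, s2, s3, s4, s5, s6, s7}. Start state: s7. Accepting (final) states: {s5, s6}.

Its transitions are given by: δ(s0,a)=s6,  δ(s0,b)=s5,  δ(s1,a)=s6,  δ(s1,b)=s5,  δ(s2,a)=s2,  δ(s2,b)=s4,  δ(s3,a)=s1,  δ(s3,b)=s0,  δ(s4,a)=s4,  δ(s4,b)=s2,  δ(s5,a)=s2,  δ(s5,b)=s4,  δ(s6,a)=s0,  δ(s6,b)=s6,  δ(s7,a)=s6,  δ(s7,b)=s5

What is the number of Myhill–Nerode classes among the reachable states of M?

Reachable states from the start: {s0,s2,s4,s5,s6,s7}. Unreachable: {s1,s3} — drop them.
Initial partition by acceptance: {s5,s6} | {s0,s2,s4,s7}.
Refine {s5,s6} on symbol b: members go to different blocks, giving {s5} and {s6}.
Refine {s0,s2,s4,s7} on symbol a: members go to different blocks, giving {s0,s7} and {s2,s4}.
No further refinement is possible. Final partition (4 blocks): {s5} | {s0,s7} | {s6} | {s2,s4}.

4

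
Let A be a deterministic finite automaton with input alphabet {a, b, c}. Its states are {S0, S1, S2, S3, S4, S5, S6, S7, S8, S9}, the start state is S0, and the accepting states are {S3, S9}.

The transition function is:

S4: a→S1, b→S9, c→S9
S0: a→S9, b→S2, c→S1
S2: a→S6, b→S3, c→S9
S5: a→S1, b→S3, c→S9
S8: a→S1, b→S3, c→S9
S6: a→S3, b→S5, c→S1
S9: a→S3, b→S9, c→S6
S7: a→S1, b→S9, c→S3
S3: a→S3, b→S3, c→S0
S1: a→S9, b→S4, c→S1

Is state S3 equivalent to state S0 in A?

First remove the unreachable states {S7,S8}; 8 states remain.
Initial partition by acceptance: {S3,S9} | {S0,S1,S2,S4,S5,S6}.
Refine {S0,S1,S2,S4,S5,S6} on symbol a: members go to different blocks, giving {S0,S1,S6} and {S2,S4,S5}.
No further refinement is possible. Final partition (3 blocks): {S3,S9} | {S0,S1,S6} | {S2,S4,S5}.
S3 and S0 end up in different blocks, so they are distinguishable. For instance, the string 'ε' is accepted from only S3.

No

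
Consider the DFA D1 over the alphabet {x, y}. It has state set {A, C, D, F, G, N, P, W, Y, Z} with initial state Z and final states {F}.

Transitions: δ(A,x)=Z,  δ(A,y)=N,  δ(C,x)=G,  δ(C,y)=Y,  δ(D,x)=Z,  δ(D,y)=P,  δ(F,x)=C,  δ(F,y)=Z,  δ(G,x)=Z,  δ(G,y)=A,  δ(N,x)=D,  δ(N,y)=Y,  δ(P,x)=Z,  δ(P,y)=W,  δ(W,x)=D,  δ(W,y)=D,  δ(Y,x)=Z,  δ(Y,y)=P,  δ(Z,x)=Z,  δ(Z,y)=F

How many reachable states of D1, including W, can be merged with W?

3

Initial partition by acceptance: {F} | {A,C,D,G,N,P,W,Y,Z}.
On input y, block {A,C,D,G,N,P,W,Y,Z} splits into {A,C,D,G,N,P,W,Y} and {Z}.
Refine {A,C,D,G,N,P,W,Y} on symbol x: members go to different blocks, giving {A,D,G,P,Y} and {C,N,W}.
Split {A,D,G,P,Y} by δ(·,y) → {D,G,Y} and {A,P}.
No further refinement is possible. Final partition (5 blocks): {F} | {D,G,Y} | {Z} | {C,N,W} | {A,P}.
State W belongs to the block {C,N,W}, which has 3 states.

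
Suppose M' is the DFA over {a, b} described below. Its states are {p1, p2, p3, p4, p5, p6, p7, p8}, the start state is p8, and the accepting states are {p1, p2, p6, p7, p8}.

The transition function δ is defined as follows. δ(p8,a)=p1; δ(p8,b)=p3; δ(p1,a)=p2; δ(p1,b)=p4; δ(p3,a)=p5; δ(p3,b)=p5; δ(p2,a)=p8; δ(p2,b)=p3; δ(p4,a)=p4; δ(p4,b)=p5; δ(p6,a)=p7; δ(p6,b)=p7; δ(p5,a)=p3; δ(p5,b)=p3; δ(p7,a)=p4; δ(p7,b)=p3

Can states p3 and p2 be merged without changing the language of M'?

No

Reachable states from the start: {p1,p2,p3,p4,p5,p8}. Unreachable: {p6,p7} — drop them.
Start with accepting vs non-accepting: {p1,p2,p8} | {p3,p4,p5}.
Stable partition: {p1,p2,p8} | {p3,p4,p5} — 2 equivalence classes.
p3 and p2 end up in different blocks, so they are distinguishable. For instance, the string 'ε' is accepted from only p2.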